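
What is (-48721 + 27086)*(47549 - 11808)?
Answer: -773256535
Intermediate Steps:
(-48721 + 27086)*(47549 - 11808) = -21635*35741 = -773256535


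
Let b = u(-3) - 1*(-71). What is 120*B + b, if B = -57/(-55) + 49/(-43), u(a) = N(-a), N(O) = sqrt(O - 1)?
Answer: 27727/473 + sqrt(2) ≈ 60.034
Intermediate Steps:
N(O) = sqrt(-1 + O)
u(a) = sqrt(-1 - a)
b = 71 + sqrt(2) (b = sqrt(-1 - 1*(-3)) - 1*(-71) = sqrt(-1 + 3) + 71 = sqrt(2) + 71 = 71 + sqrt(2) ≈ 72.414)
B = -244/2365 (B = -57*(-1/55) + 49*(-1/43) = 57/55 - 49/43 = -244/2365 ≈ -0.10317)
120*B + b = 120*(-244/2365) + (71 + sqrt(2)) = -5856/473 + (71 + sqrt(2)) = 27727/473 + sqrt(2)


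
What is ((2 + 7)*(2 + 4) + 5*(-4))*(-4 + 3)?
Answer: -34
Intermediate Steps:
((2 + 7)*(2 + 4) + 5*(-4))*(-4 + 3) = (9*6 - 20)*(-1) = (54 - 20)*(-1) = 34*(-1) = -34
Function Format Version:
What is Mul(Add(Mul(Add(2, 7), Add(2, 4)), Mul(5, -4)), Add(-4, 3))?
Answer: -34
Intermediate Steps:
Mul(Add(Mul(Add(2, 7), Add(2, 4)), Mul(5, -4)), Add(-4, 3)) = Mul(Add(Mul(9, 6), -20), -1) = Mul(Add(54, -20), -1) = Mul(34, -1) = -34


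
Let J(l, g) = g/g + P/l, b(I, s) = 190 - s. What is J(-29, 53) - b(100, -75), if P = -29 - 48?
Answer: -7579/29 ≈ -261.34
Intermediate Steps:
P = -77
J(l, g) = 1 - 77/l (J(l, g) = g/g - 77/l = 1 - 77/l)
J(-29, 53) - b(100, -75) = (-77 - 29)/(-29) - (190 - 1*(-75)) = -1/29*(-106) - (190 + 75) = 106/29 - 1*265 = 106/29 - 265 = -7579/29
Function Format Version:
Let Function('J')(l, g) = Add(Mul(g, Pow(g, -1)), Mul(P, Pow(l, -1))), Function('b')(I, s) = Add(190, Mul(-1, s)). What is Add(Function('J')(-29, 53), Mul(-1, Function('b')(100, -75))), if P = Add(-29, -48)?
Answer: Rational(-7579, 29) ≈ -261.34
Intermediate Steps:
P = -77
Function('J')(l, g) = Add(1, Mul(-77, Pow(l, -1))) (Function('J')(l, g) = Add(Mul(g, Pow(g, -1)), Mul(-77, Pow(l, -1))) = Add(1, Mul(-77, Pow(l, -1))))
Add(Function('J')(-29, 53), Mul(-1, Function('b')(100, -75))) = Add(Mul(Pow(-29, -1), Add(-77, -29)), Mul(-1, Add(190, Mul(-1, -75)))) = Add(Mul(Rational(-1, 29), -106), Mul(-1, Add(190, 75))) = Add(Rational(106, 29), Mul(-1, 265)) = Add(Rational(106, 29), -265) = Rational(-7579, 29)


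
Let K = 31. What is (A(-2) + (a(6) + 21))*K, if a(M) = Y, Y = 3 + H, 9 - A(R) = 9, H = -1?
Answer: 713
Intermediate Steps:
A(R) = 0 (A(R) = 9 - 1*9 = 9 - 9 = 0)
Y = 2 (Y = 3 - 1 = 2)
a(M) = 2
(A(-2) + (a(6) + 21))*K = (0 + (2 + 21))*31 = (0 + 23)*31 = 23*31 = 713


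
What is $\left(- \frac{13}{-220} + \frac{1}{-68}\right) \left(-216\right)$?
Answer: $- \frac{8964}{935} \approx -9.5872$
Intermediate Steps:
$\left(- \frac{13}{-220} + \frac{1}{-68}\right) \left(-216\right) = \left(\left(-13\right) \left(- \frac{1}{220}\right) - \frac{1}{68}\right) \left(-216\right) = \left(\frac{13}{220} - \frac{1}{68}\right) \left(-216\right) = \frac{83}{1870} \left(-216\right) = - \frac{8964}{935}$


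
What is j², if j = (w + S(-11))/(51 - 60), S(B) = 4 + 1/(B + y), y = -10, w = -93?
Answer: 3496900/35721 ≈ 97.895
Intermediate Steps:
S(B) = 4 + 1/(-10 + B) (S(B) = 4 + 1/(B - 10) = 4 + 1/(-10 + B))
j = 1870/189 (j = (-93 + (-39 + 4*(-11))/(-10 - 11))/(51 - 60) = (-93 + (-39 - 44)/(-21))/(-9) = (-93 - 1/21*(-83))*(-⅑) = (-93 + 83/21)*(-⅑) = -1870/21*(-⅑) = 1870/189 ≈ 9.8942)
j² = (1870/189)² = 3496900/35721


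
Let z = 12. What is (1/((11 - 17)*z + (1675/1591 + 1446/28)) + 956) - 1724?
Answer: -330250754/429985 ≈ -768.05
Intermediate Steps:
(1/((11 - 17)*z + (1675/1591 + 1446/28)) + 956) - 1724 = (1/((11 - 17)*12 + (1675/1591 + 1446/28)) + 956) - 1724 = (1/(-6*12 + (1675*(1/1591) + 1446*(1/28))) + 956) - 1724 = (1/(-72 + (1675/1591 + 723/14)) + 956) - 1724 = (1/(-72 + 1173743/22274) + 956) - 1724 = (1/(-429985/22274) + 956) - 1724 = (-22274/429985 + 956) - 1724 = 411043386/429985 - 1724 = -330250754/429985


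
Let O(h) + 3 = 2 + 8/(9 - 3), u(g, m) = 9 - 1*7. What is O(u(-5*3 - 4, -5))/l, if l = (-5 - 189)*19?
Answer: -1/11058 ≈ -9.0432e-5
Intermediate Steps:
l = -3686 (l = -194*19 = -3686)
u(g, m) = 2 (u(g, m) = 9 - 7 = 2)
O(h) = 1/3 (O(h) = -3 + (2 + 8/(9 - 3)) = -3 + (2 + 8/6) = -3 + (2 + (1/6)*8) = -3 + (2 + 4/3) = -3 + 10/3 = 1/3)
O(u(-5*3 - 4, -5))/l = (1/3)/(-3686) = (1/3)*(-1/3686) = -1/11058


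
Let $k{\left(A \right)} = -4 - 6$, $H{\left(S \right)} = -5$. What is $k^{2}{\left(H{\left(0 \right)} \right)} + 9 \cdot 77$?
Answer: $793$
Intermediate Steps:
$k{\left(A \right)} = -10$ ($k{\left(A \right)} = -4 - 6 = -10$)
$k^{2}{\left(H{\left(0 \right)} \right)} + 9 \cdot 77 = \left(-10\right)^{2} + 9 \cdot 77 = 100 + 693 = 793$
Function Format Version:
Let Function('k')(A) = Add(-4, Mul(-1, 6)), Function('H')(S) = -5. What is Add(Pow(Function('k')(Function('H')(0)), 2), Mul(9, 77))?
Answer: 793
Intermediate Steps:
Function('k')(A) = -10 (Function('k')(A) = Add(-4, -6) = -10)
Add(Pow(Function('k')(Function('H')(0)), 2), Mul(9, 77)) = Add(Pow(-10, 2), Mul(9, 77)) = Add(100, 693) = 793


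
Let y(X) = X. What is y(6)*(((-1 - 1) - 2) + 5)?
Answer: 6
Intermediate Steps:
y(6)*(((-1 - 1) - 2) + 5) = 6*(((-1 - 1) - 2) + 5) = 6*((-2 - 2) + 5) = 6*(-4 + 5) = 6*1 = 6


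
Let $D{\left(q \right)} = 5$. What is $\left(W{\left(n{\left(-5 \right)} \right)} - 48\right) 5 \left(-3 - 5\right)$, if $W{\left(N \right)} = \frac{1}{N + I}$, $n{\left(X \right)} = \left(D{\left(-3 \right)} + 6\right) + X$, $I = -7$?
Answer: $1960$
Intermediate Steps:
$n{\left(X \right)} = 11 + X$ ($n{\left(X \right)} = \left(5 + 6\right) + X = 11 + X$)
$W{\left(N \right)} = \frac{1}{-7 + N}$ ($W{\left(N \right)} = \frac{1}{N - 7} = \frac{1}{-7 + N}$)
$\left(W{\left(n{\left(-5 \right)} \right)} - 48\right) 5 \left(-3 - 5\right) = \left(\frac{1}{-7 + \left(11 - 5\right)} - 48\right) 5 \left(-3 - 5\right) = \left(\frac{1}{-7 + 6} - 48\right) 5 \left(-8\right) = \left(\frac{1}{-1} - 48\right) \left(-40\right) = \left(-1 - 48\right) \left(-40\right) = \left(-49\right) \left(-40\right) = 1960$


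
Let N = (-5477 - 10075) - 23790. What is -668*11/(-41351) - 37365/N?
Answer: 611388377/542277014 ≈ 1.1274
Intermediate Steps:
N = -39342 (N = -15552 - 23790 = -39342)
-668*11/(-41351) - 37365/N = -668*11/(-41351) - 37365/(-39342) = -7348*(-1/41351) - 37365*(-1/39342) = 7348/41351 + 12455/13114 = 611388377/542277014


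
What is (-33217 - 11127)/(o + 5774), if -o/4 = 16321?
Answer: 22172/29755 ≈ 0.74515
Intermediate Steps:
o = -65284 (o = -4*16321 = -65284)
(-33217 - 11127)/(o + 5774) = (-33217 - 11127)/(-65284 + 5774) = -44344/(-59510) = -44344*(-1/59510) = 22172/29755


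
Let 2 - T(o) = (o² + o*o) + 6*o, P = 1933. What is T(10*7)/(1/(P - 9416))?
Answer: 76461294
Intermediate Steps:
T(o) = 2 - 6*o - 2*o² (T(o) = 2 - ((o² + o*o) + 6*o) = 2 - ((o² + o²) + 6*o) = 2 - (2*o² + 6*o) = 2 + (-6*o - 2*o²) = 2 - 6*o - 2*o²)
T(10*7)/(1/(P - 9416)) = (2 - 60*7 - 2*(10*7)²)/(1/(1933 - 9416)) = (2 - 6*70 - 2*70²)/(1/(-7483)) = (2 - 420 - 2*4900)/(-1/7483) = (2 - 420 - 9800)*(-7483) = -10218*(-7483) = 76461294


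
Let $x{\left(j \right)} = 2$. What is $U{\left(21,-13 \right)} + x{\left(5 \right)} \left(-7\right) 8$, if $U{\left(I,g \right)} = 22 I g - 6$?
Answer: $-6124$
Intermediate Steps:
$U{\left(I,g \right)} = -6 + 22 I g$ ($U{\left(I,g \right)} = 22 I g - 6 = -6 + 22 I g$)
$U{\left(21,-13 \right)} + x{\left(5 \right)} \left(-7\right) 8 = \left(-6 + 22 \cdot 21 \left(-13\right)\right) + 2 \left(-7\right) 8 = \left(-6 - 6006\right) - 112 = -6012 - 112 = -6124$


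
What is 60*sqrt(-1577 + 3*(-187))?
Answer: 60*I*sqrt(2138) ≈ 2774.3*I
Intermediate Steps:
60*sqrt(-1577 + 3*(-187)) = 60*sqrt(-1577 - 561) = 60*sqrt(-2138) = 60*(I*sqrt(2138)) = 60*I*sqrt(2138)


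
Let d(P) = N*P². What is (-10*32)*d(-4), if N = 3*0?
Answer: 0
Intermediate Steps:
N = 0
d(P) = 0 (d(P) = 0*P² = 0)
(-10*32)*d(-4) = -10*32*0 = -320*0 = 0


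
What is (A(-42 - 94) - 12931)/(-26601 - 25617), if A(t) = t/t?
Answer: 2155/8703 ≈ 0.24762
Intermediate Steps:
A(t) = 1
(A(-42 - 94) - 12931)/(-26601 - 25617) = (1 - 12931)/(-26601 - 25617) = -12930/(-52218) = -12930*(-1/52218) = 2155/8703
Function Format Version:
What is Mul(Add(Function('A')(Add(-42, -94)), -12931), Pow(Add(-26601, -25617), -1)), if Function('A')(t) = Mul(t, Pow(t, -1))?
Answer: Rational(2155, 8703) ≈ 0.24762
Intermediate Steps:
Function('A')(t) = 1
Mul(Add(Function('A')(Add(-42, -94)), -12931), Pow(Add(-26601, -25617), -1)) = Mul(Add(1, -12931), Pow(Add(-26601, -25617), -1)) = Mul(-12930, Pow(-52218, -1)) = Mul(-12930, Rational(-1, 52218)) = Rational(2155, 8703)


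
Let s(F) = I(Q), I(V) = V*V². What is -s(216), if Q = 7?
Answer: -343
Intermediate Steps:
I(V) = V³
s(F) = 343 (s(F) = 7³ = 343)
-s(216) = -1*343 = -343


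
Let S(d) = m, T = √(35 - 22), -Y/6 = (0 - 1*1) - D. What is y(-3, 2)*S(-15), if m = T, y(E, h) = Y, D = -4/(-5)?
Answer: 54*√13/5 ≈ 38.940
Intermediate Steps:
D = ⅘ (D = -4*(-⅕) = ⅘ ≈ 0.80000)
Y = 54/5 (Y = -6*((0 - 1*1) - 1*⅘) = -6*((0 - 1) - ⅘) = -6*(-1 - ⅘) = -6*(-9/5) = 54/5 ≈ 10.800)
T = √13 ≈ 3.6056
y(E, h) = 54/5
m = √13 ≈ 3.6056
S(d) = √13
y(-3, 2)*S(-15) = 54*√13/5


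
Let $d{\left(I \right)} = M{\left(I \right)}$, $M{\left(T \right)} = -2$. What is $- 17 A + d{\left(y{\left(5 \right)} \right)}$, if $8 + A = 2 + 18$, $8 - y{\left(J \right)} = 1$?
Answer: $-206$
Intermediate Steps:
$y{\left(J \right)} = 7$ ($y{\left(J \right)} = 8 - 1 = 7$)
$A = 12$ ($A = -8 + \left(2 + 18\right) = -8 + 20 = 12$)
$d{\left(I \right)} = -2$
$- 17 A + d{\left(y{\left(5 \right)} \right)} = \left(-17\right) 12 - 2 = -204 - 2 = -206$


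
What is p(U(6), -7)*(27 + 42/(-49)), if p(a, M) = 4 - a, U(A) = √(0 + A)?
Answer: 732/7 - 183*√6/7 ≈ 40.535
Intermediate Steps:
U(A) = √A
p(U(6), -7)*(27 + 42/(-49)) = (4 - √6)*(27 + 42/(-49)) = (4 - √6)*(27 + 42*(-1/49)) = (4 - √6)*(27 - 6/7) = (4 - √6)*(183/7) = 732/7 - 183*√6/7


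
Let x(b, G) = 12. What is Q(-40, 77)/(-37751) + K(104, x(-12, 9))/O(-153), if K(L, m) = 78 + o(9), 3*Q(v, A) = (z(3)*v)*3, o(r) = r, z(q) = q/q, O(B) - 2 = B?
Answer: -3278297/5700401 ≈ -0.57510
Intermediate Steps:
O(B) = 2 + B
z(q) = 1
Q(v, A) = v (Q(v, A) = ((1*v)*3)/3 = (v*3)/3 = (3*v)/3 = v)
K(L, m) = 87 (K(L, m) = 78 + 9 = 87)
Q(-40, 77)/(-37751) + K(104, x(-12, 9))/O(-153) = -40/(-37751) + 87/(2 - 153) = -40*(-1/37751) + 87/(-151) = 40/37751 + 87*(-1/151) = 40/37751 - 87/151 = -3278297/5700401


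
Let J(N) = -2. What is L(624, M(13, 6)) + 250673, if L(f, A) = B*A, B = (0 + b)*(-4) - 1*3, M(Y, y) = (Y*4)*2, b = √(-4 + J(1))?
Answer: 250361 - 416*I*√6 ≈ 2.5036e+5 - 1019.0*I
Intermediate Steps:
b = I*√6 (b = √(-4 - 2) = √(-6) = I*√6 ≈ 2.4495*I)
M(Y, y) = 8*Y (M(Y, y) = (4*Y)*2 = 8*Y)
B = -3 - 4*I*√6 (B = (0 + I*√6)*(-4) - 1*3 = (I*√6)*(-4) - 3 = -4*I*√6 - 3 = -3 - 4*I*√6 ≈ -3.0 - 9.798*I)
L(f, A) = A*(-3 - 4*I*√6) (L(f, A) = (-3 - 4*I*√6)*A = A*(-3 - 4*I*√6))
L(624, M(13, 6)) + 250673 = -8*13*(3 + 4*I*√6) + 250673 = -1*104*(3 + 4*I*√6) + 250673 = (-312 - 416*I*√6) + 250673 = 250361 - 416*I*√6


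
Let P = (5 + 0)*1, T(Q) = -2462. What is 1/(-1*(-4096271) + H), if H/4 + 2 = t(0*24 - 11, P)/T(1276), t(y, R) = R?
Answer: 1231/5042499743 ≈ 2.4412e-7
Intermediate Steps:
P = 5 (P = 5*1 = 5)
H = -9858/1231 (H = -8 + 4*(5/(-2462)) = -8 + 4*(5*(-1/2462)) = -8 + 4*(-5/2462) = -8 - 10/1231 = -9858/1231 ≈ -8.0081)
1/(-1*(-4096271) + H) = 1/(-1*(-4096271) - 9858/1231) = 1/(4096271 - 9858/1231) = 1/(5042499743/1231) = 1231/5042499743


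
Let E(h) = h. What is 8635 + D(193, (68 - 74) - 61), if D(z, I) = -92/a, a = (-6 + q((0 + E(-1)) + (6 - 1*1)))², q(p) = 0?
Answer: 77692/9 ≈ 8632.4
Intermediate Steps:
a = 36 (a = (-6 + 0)² = (-6)² = 36)
D(z, I) = -23/9 (D(z, I) = -92/36 = -92*1/36 = -23/9)
8635 + D(193, (68 - 74) - 61) = 8635 - 23/9 = 77692/9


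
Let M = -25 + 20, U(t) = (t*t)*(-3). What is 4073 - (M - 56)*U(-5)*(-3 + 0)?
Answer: 17798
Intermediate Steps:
U(t) = -3*t**2 (U(t) = t**2*(-3) = -3*t**2)
M = -5
4073 - (M - 56)*U(-5)*(-3 + 0) = 4073 - (-5 - 56)*(-3*(-5)**2)*(-3 + 0) = 4073 - (-61)*-3*25*(-3) = 4073 - (-61)*(-75*(-3)) = 4073 - (-61)*225 = 4073 - 1*(-13725) = 4073 + 13725 = 17798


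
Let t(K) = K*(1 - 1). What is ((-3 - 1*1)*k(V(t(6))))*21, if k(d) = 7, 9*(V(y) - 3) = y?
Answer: -588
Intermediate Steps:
t(K) = 0 (t(K) = K*0 = 0)
V(y) = 3 + y/9
((-3 - 1*1)*k(V(t(6))))*21 = ((-3 - 1*1)*7)*21 = ((-3 - 1)*7)*21 = -4*7*21 = -28*21 = -588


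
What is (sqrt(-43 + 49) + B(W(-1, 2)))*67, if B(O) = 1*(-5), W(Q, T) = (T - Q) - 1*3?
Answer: -335 + 67*sqrt(6) ≈ -170.88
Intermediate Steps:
W(Q, T) = -3 + T - Q (W(Q, T) = (T - Q) - 3 = -3 + T - Q)
B(O) = -5
(sqrt(-43 + 49) + B(W(-1, 2)))*67 = (sqrt(-43 + 49) - 5)*67 = (sqrt(6) - 5)*67 = (-5 + sqrt(6))*67 = -335 + 67*sqrt(6)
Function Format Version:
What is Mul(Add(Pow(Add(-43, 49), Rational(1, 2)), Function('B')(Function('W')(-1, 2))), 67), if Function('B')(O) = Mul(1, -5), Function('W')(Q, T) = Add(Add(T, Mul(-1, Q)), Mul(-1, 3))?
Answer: Add(-335, Mul(67, Pow(6, Rational(1, 2)))) ≈ -170.88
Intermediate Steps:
Function('W')(Q, T) = Add(-3, T, Mul(-1, Q)) (Function('W')(Q, T) = Add(Add(T, Mul(-1, Q)), -3) = Add(-3, T, Mul(-1, Q)))
Function('B')(O) = -5
Mul(Add(Pow(Add(-43, 49), Rational(1, 2)), Function('B')(Function('W')(-1, 2))), 67) = Mul(Add(Pow(Add(-43, 49), Rational(1, 2)), -5), 67) = Mul(Add(Pow(6, Rational(1, 2)), -5), 67) = Mul(Add(-5, Pow(6, Rational(1, 2))), 67) = Add(-335, Mul(67, Pow(6, Rational(1, 2))))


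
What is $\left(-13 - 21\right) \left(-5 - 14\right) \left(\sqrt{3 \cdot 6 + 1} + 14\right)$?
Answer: $9044 + 646 \sqrt{19} \approx 11860.0$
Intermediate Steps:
$\left(-13 - 21\right) \left(-5 - 14\right) \left(\sqrt{3 \cdot 6 + 1} + 14\right) = - 34 \left(-5 - 14\right) \left(\sqrt{18 + 1} + 14\right) = - 34 \left(- 19 \left(\sqrt{19} + 14\right)\right) = - 34 \left(- 19 \left(14 + \sqrt{19}\right)\right) = - 34 \left(-266 - 19 \sqrt{19}\right) = 9044 + 646 \sqrt{19}$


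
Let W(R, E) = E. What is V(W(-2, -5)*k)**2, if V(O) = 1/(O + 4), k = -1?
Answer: 1/81 ≈ 0.012346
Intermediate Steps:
V(O) = 1/(4 + O)
V(W(-2, -5)*k)**2 = (1/(4 - 5*(-1)))**2 = (1/(4 + 5))**2 = (1/9)**2 = 1/81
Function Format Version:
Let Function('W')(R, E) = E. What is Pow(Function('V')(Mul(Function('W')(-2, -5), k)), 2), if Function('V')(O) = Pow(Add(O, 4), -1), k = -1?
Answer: Rational(1, 81) ≈ 0.012346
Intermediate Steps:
Function('V')(O) = Pow(Add(4, O), -1)
Pow(Function('V')(Mul(Function('W')(-2, -5), k)), 2) = Pow(Pow(Add(4, Mul(-5, -1)), -1), 2) = Pow(Pow(Add(4, 5), -1), 2) = Pow(Pow(9, -1), 2) = Pow(Rational(1, 9), 2) = Rational(1, 81)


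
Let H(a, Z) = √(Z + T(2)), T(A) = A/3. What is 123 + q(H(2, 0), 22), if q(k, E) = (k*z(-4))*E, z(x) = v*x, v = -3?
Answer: 123 + 88*√6 ≈ 338.56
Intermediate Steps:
T(A) = A/3 (T(A) = A*(⅓) = A/3)
H(a, Z) = √(⅔ + Z) (H(a, Z) = √(Z + (⅓)*2) = √(Z + ⅔) = √(⅔ + Z))
z(x) = -3*x
q(k, E) = 12*E*k (q(k, E) = (k*(-3*(-4)))*E = (k*12)*E = (12*k)*E = 12*E*k)
123 + q(H(2, 0), 22) = 123 + 12*22*(√(6 + 9*0)/3) = 123 + 12*22*(√(6 + 0)/3) = 123 + 12*22*(√6/3) = 123 + 88*√6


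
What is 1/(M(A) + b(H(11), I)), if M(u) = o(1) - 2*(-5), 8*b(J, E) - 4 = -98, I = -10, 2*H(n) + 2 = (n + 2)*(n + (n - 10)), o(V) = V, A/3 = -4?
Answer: -4/3 ≈ -1.3333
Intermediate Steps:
A = -12 (A = 3*(-4) = -12)
H(n) = -1 + (-10 + 2*n)*(2 + n)/2 (H(n) = -1 + ((n + 2)*(n + (n - 10)))/2 = -1 + ((2 + n)*(n + (-10 + n)))/2 = -1 + ((2 + n)*(-10 + 2*n))/2 = -1 + ((-10 + 2*n)*(2 + n))/2 = -1 + (-10 + 2*n)*(2 + n)/2)
b(J, E) = -47/4 (b(J, E) = ½ + (⅛)*(-98) = ½ - 49/4 = -47/4)
M(u) = 11 (M(u) = 1 - 2*(-5) = 1 + 10 = 11)
1/(M(A) + b(H(11), I)) = 1/(11 - 47/4) = 1/(-¾) = -4/3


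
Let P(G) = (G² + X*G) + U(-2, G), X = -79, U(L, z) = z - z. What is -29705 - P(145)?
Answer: -39275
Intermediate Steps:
U(L, z) = 0
P(G) = G² - 79*G (P(G) = (G² - 79*G) + 0 = G² - 79*G)
-29705 - P(145) = -29705 - 145*(-79 + 145) = -29705 - 145*66 = -29705 - 1*9570 = -29705 - 9570 = -39275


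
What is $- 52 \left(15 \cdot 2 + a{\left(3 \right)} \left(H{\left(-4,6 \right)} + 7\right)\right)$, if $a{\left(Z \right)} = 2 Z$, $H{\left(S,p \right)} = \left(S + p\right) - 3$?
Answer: $-3432$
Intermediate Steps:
$H{\left(S,p \right)} = -3 + S + p$
$- 52 \left(15 \cdot 2 + a{\left(3 \right)} \left(H{\left(-4,6 \right)} + 7\right)\right) = - 52 \left(15 \cdot 2 + 2 \cdot 3 \left(\left(-3 - 4 + 6\right) + 7\right)\right) = - 52 \left(30 + 6 \left(-1 + 7\right)\right) = - 52 \left(30 + 6 \cdot 6\right) = - 52 \left(30 + 36\right) = \left(-52\right) 66 = -3432$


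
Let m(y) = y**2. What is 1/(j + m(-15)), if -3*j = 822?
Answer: -1/49 ≈ -0.020408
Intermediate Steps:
j = -274 (j = -1/3*822 = -274)
1/(j + m(-15)) = 1/(-274 + (-15)**2) = 1/(-274 + 225) = 1/(-49) = -1/49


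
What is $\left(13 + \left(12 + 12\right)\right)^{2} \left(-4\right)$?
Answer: $-5476$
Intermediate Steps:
$\left(13 + \left(12 + 12\right)\right)^{2} \left(-4\right) = \left(13 + 24\right)^{2} \left(-4\right) = 37^{2} \left(-4\right) = 1369 \left(-4\right) = -5476$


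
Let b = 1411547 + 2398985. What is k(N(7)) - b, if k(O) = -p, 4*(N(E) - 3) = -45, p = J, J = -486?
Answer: -3810046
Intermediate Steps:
p = -486
N(E) = -33/4 (N(E) = 3 + (¼)*(-45) = 3 - 45/4 = -33/4)
b = 3810532
k(O) = 486 (k(O) = -1*(-486) = 486)
k(N(7)) - b = 486 - 1*3810532 = 486 - 3810532 = -3810046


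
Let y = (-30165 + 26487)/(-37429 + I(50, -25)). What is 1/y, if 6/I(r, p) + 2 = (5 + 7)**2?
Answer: 1328728/130569 ≈ 10.176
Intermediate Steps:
I(r, p) = 3/71 (I(r, p) = 6/(-2 + (5 + 7)**2) = 6/(-2 + 12**2) = 6/(-2 + 144) = 6/142 = 6*(1/142) = 3/71)
y = 130569/1328728 (y = (-30165 + 26487)/(-37429 + 3/71) = -3678/(-2657456/71) = -3678*(-71/2657456) = 130569/1328728 ≈ 0.098266)
1/y = 1/(130569/1328728) = 1328728/130569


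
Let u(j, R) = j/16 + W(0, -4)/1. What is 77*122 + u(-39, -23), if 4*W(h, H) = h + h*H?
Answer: 150265/16 ≈ 9391.6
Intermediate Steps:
W(h, H) = h/4 + H*h/4 (W(h, H) = (h + h*H)/4 = (h + H*h)/4 = h/4 + H*h/4)
u(j, R) = j/16 (u(j, R) = j/16 + ((¼)*0*(1 - 4))/1 = j*(1/16) + ((¼)*0*(-3))*1 = j/16 + 0*1 = j/16 + 0 = j/16)
77*122 + u(-39, -23) = 77*122 + (1/16)*(-39) = 9394 - 39/16 = 150265/16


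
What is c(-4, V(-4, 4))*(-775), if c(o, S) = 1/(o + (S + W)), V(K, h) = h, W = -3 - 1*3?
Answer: 775/6 ≈ 129.17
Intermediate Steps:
W = -6 (W = -3 - 3 = -6)
c(o, S) = 1/(-6 + S + o) (c(o, S) = 1/(o + (S - 6)) = 1/(o + (-6 + S)) = 1/(-6 + S + o))
c(-4, V(-4, 4))*(-775) = -775/(-6 + 4 - 4) = -775/(-6) = -1/6*(-775) = 775/6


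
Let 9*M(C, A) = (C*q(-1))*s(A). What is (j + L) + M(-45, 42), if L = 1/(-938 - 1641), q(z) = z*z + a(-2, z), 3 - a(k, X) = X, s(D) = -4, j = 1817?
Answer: 4943942/2579 ≈ 1917.0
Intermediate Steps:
a(k, X) = 3 - X
q(z) = 3 + z² - z (q(z) = z*z + (3 - z) = z² + (3 - z) = 3 + z² - z)
M(C, A) = -20*C/9 (M(C, A) = ((C*(3 + (-1)² - 1*(-1)))*(-4))/9 = ((C*(3 + 1 + 1))*(-4))/9 = ((C*5)*(-4))/9 = ((5*C)*(-4))/9 = (-20*C)/9 = -20*C/9)
L = -1/2579 (L = 1/(-2579) = -1/2579 ≈ -0.00038775)
(j + L) + M(-45, 42) = (1817 - 1/2579) - 20/9*(-45) = 4686042/2579 + 100 = 4943942/2579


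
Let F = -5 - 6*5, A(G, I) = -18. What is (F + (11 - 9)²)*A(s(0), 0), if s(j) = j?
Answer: 558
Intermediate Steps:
F = -35 (F = -5 - 30 = -35)
(F + (11 - 9)²)*A(s(0), 0) = (-35 + (11 - 9)²)*(-18) = (-35 + 2²)*(-18) = (-35 + 4)*(-18) = -31*(-18) = 558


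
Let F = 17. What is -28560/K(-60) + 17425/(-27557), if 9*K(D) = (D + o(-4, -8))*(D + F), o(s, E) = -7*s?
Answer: -26129515/139406 ≈ -187.43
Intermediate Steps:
K(D) = (17 + D)*(28 + D)/9 (K(D) = ((D - 7*(-4))*(D + 17))/9 = ((D + 28)*(17 + D))/9 = ((28 + D)*(17 + D))/9 = ((17 + D)*(28 + D))/9 = (17 + D)*(28 + D)/9)
-28560/K(-60) + 17425/(-27557) = -28560/(476/9 + 5*(-60) + (1/9)*(-60)**2) + 17425/(-27557) = -28560/(476/9 - 300 + (1/9)*3600) + 17425*(-1/27557) = -28560/(476/9 - 300 + 400) - 1025/1621 = -28560/1376/9 - 1025/1621 = -28560*9/1376 - 1025/1621 = -16065/86 - 1025/1621 = -26129515/139406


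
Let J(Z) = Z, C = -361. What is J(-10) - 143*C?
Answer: 51613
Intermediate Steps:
J(-10) - 143*C = -10 - 143*(-361) = -10 + 51623 = 51613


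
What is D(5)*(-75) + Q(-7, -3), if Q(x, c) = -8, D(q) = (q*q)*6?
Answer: -11258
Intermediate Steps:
D(q) = 6*q**2 (D(q) = q**2*6 = 6*q**2)
D(5)*(-75) + Q(-7, -3) = (6*5**2)*(-75) - 8 = (6*25)*(-75) - 8 = 150*(-75) - 8 = -11250 - 8 = -11258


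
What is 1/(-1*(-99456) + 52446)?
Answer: 1/151902 ≈ 6.5832e-6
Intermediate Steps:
1/(-1*(-99456) + 52446) = 1/(99456 + 52446) = 1/151902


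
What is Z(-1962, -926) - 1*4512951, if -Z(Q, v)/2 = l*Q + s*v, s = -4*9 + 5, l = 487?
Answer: -2659375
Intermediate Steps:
s = -31 (s = -36 + 5 = -31)
Z(Q, v) = -974*Q + 62*v (Z(Q, v) = -2*(487*Q - 31*v) = -2*(-31*v + 487*Q) = -974*Q + 62*v)
Z(-1962, -926) - 1*4512951 = (-974*(-1962) + 62*(-926)) - 1*4512951 = (1910988 - 57412) - 4512951 = 1853576 - 4512951 = -2659375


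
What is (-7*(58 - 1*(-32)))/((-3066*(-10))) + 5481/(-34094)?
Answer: -225627/1244431 ≈ -0.18131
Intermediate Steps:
(-7*(58 - 1*(-32)))/((-3066*(-10))) + 5481/(-34094) = -7*(58 + 32)/30660 + 5481*(-1/34094) = -7*90*(1/30660) - 5481/34094 = -630*1/30660 - 5481/34094 = -3/146 - 5481/34094 = -225627/1244431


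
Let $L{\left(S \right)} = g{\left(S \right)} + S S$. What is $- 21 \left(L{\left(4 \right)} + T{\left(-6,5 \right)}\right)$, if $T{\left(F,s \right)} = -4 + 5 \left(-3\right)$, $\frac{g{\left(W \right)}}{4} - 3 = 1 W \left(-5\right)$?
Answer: $1491$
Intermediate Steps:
$g{\left(W \right)} = 12 - 20 W$ ($g{\left(W \right)} = 12 + 4 \cdot 1 W \left(-5\right) = 12 + 4 W \left(-5\right) = 12 + 4 \left(- 5 W\right) = 12 - 20 W$)
$L{\left(S \right)} = 12 + S^{2} - 20 S$ ($L{\left(S \right)} = \left(12 - 20 S\right) + S S = \left(12 - 20 S\right) + S^{2} = 12 + S^{2} - 20 S$)
$T{\left(F,s \right)} = -19$ ($T{\left(F,s \right)} = -4 - 15 = -19$)
$- 21 \left(L{\left(4 \right)} + T{\left(-6,5 \right)}\right) = - 21 \left(\left(12 + 4^{2} - 80\right) - 19\right) = - 21 \left(\left(12 + 16 - 80\right) - 19\right) = - 21 \left(-52 - 19\right) = \left(-21\right) \left(-71\right) = 1491$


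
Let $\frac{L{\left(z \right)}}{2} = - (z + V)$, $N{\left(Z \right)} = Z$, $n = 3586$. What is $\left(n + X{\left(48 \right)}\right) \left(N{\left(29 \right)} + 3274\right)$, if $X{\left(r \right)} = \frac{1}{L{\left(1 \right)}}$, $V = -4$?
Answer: $\frac{23690217}{2} \approx 1.1845 \cdot 10^{7}$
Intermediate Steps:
$L{\left(z \right)} = 8 - 2 z$ ($L{\left(z \right)} = 2 \left(- (z - 4)\right) = 2 \left(- (-4 + z)\right) = 2 \left(4 - z\right) = 8 - 2 z$)
$X{\left(r \right)} = \frac{1}{6}$ ($X{\left(r \right)} = \frac{1}{8 - 2} = \frac{1}{6}$)
$\left(n + X{\left(48 \right)}\right) \left(N{\left(29 \right)} + 3274\right) = \left(3586 + \frac{1}{6}\right) \left(29 + 3274\right) = \frac{21517}{6} \cdot 3303 = \frac{23690217}{2}$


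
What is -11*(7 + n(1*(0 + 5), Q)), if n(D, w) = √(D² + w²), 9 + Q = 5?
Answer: -77 - 11*√41 ≈ -147.43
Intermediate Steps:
Q = -4 (Q = -9 + 5 = -4)
-11*(7 + n(1*(0 + 5), Q)) = -11*(7 + √((1*(0 + 5))² + (-4)²)) = -11*(7 + √((1*5)² + 16)) = -11*(7 + √(5² + 16)) = -11*(7 + √(25 + 16)) = -11*(7 + √41) = -77 - 11*√41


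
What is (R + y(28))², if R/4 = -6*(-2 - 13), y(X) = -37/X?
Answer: 100861849/784 ≈ 1.2865e+5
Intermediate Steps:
R = 360 (R = 4*(-6*(-2 - 13)) = 4*(-6*(-15)) = 4*90 = 360)
(R + y(28))² = (360 - 37/28)² = (10043/28)² = 100861849/784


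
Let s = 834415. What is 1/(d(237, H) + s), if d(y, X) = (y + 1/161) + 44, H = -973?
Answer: 161/134386057 ≈ 1.1980e-6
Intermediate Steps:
d(y, X) = 7085/161 + y (d(y, X) = (y + 1/161) + 44 = (1/161 + y) + 44 = 7085/161 + y)
1/(d(237, H) + s) = 1/((7085/161 + 237) + 834415) = 1/(45242/161 + 834415) = 1/(134386057/161) = 161/134386057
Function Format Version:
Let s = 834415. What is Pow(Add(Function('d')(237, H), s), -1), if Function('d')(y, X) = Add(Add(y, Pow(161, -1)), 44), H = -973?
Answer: Rational(161, 134386057) ≈ 1.1980e-6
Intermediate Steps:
Function('d')(y, X) = Add(Rational(7085, 161), y) (Function('d')(y, X) = Add(Add(y, Rational(1, 161)), 44) = Add(Add(Rational(1, 161), y), 44) = Add(Rational(7085, 161), y))
Pow(Add(Function('d')(237, H), s), -1) = Pow(Add(Add(Rational(7085, 161), 237), 834415), -1) = Pow(Add(Rational(45242, 161), 834415), -1) = Pow(Rational(134386057, 161), -1) = Rational(161, 134386057)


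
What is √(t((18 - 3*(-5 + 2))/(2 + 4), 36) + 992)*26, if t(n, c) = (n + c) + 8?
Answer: 13*√4162 ≈ 838.68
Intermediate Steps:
t(n, c) = 8 + c + n (t(n, c) = (c + n) + 8 = 8 + c + n)
√(t((18 - 3*(-5 + 2))/(2 + 4), 36) + 992)*26 = √((8 + 36 + (18 - 3*(-5 + 2))/(2 + 4)) + 992)*26 = √((8 + 36 + (18 - 3*(-3))/6) + 992)*26 = √((8 + 36 + (18 + 9)*(⅙)) + 992)*26 = √((8 + 36 + 27*(⅙)) + 992)*26 = √((8 + 36 + 9/2) + 992)*26 = √(97/2 + 992)*26 = √(2081/2)*26 = (√4162/2)*26 = 13*√4162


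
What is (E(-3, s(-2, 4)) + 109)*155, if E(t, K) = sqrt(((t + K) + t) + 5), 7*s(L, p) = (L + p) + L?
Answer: 16895 + 155*I ≈ 16895.0 + 155.0*I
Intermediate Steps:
s(L, p) = p/7 + 2*L/7 (s(L, p) = ((L + p) + L)/7 = (p + 2*L)/7 = p/7 + 2*L/7)
E(t, K) = sqrt(5 + K + 2*t) (E(t, K) = sqrt(((K + t) + t) + 5) = sqrt((K + 2*t) + 5) = sqrt(5 + K + 2*t))
(E(-3, s(-2, 4)) + 109)*155 = (sqrt(5 + ((1/7)*4 + (2/7)*(-2)) + 2*(-3)) + 109)*155 = (sqrt(5 + (4/7 - 4/7) - 6) + 109)*155 = (sqrt(5 + 0 - 6) + 109)*155 = (sqrt(-1) + 109)*155 = (I + 109)*155 = (109 + I)*155 = 16895 + 155*I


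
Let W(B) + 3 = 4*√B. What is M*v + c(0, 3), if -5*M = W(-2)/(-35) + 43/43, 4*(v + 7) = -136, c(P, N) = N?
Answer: 2083/175 - 164*I*√2/175 ≈ 11.903 - 1.3253*I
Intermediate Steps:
W(B) = -3 + 4*√B
v = -41 (v = -7 + (¼)*(-136) = -7 - 34 = -41)
M = -38/175 + 4*I*√2/175 (M = -((-3 + 4*√(-2))/(-35) + 43/43)/5 = -((-3 + 4*(I*√2))*(-1/35) + 43*(1/43))/5 = -((-3 + 4*I*√2)*(-1/35) + 1)/5 = -((3/35 - 4*I*√2/35) + 1)/5 = -(38/35 - 4*I*√2/35)/5 = -38/175 + 4*I*√2/175 ≈ -0.21714 + 0.032325*I)
M*v + c(0, 3) = (-38/175 + 4*I*√2/175)*(-41) + 3 = (1558/175 - 164*I*√2/175) + 3 = 2083/175 - 164*I*√2/175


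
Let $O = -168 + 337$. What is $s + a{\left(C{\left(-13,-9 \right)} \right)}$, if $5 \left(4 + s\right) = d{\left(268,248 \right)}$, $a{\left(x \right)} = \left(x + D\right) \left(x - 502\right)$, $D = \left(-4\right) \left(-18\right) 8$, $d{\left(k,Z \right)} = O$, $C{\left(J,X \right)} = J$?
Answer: $- \frac{1449576}{5} \approx -2.8992 \cdot 10^{5}$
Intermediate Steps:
$O = 169$
$d{\left(k,Z \right)} = 169$
$D = 576$ ($D = 72 \cdot 8 = 576$)
$a{\left(x \right)} = \left(-502 + x\right) \left(576 + x\right)$ ($a{\left(x \right)} = \left(x + 576\right) \left(x - 502\right) = \left(576 + x\right) \left(x - 502\right) = \left(576 + x\right) \left(-502 + x\right) = \left(-502 + x\right) \left(576 + x\right)$)
$s = \frac{149}{5}$ ($s = -4 + \frac{1}{5} \cdot 169 = -4 + \frac{169}{5} = \frac{149}{5} \approx 29.8$)
$s + a{\left(C{\left(-13,-9 \right)} \right)} = \frac{149}{5} + \left(-289152 + \left(-13\right)^{2} + 74 \left(-13\right)\right) = \frac{149}{5} - 289945 = - \frac{1449576}{5}$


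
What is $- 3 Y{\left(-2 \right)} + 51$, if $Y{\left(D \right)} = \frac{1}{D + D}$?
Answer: $\frac{207}{4} \approx 51.75$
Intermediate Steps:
$Y{\left(D \right)} = \frac{1}{2 D}$
$- 3 Y{\left(-2 \right)} + 51 = - 3 \frac{1}{2 \left(-2\right)} + 51 = - 3 \cdot \frac{1}{2} \left(- \frac{1}{2}\right) + 51 = \left(-3\right) \left(- \frac{1}{4}\right) + 51 = \frac{3}{4} + 51 = \frac{207}{4}$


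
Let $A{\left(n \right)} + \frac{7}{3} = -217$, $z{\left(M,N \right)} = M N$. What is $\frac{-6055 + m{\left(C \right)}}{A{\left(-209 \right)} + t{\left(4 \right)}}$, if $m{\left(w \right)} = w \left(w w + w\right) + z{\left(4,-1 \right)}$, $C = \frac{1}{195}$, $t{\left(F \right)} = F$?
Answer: $\frac{44926727429}{1596669750} \approx 28.138$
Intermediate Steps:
$A{\left(n \right)} = - \frac{658}{3}$ ($A{\left(n \right)} = - \frac{7}{3} - 217 = - \frac{658}{3}$)
$C = \frac{1}{195} \approx 0.0051282$
$m{\left(w \right)} = -4 + w \left(w + w^{2}\right)$ ($m{\left(w \right)} = w \left(w w + w\right) + 4 \left(-1\right) = w \left(w^{2} + w\right) - 4 = w \left(w + w^{2}\right) - 4 = -4 + w \left(w + w^{2}\right)$)
$\frac{-6055 + m{\left(C \right)}}{A{\left(-209 \right)} + t{\left(4 \right)}} = \frac{-6055 + \left(-4 + \left(\frac{1}{195}\right)^{2} + \left(\frac{1}{195}\right)^{3}\right)}{- \frac{658}{3} + 4} = \frac{-6055 + \left(-4 + \frac{1}{38025} + \frac{1}{7414875}\right)}{- \frac{646}{3}} = \left(-6055 - \frac{29659304}{7414875}\right) \left(- \frac{3}{646}\right) = \left(- \frac{44926727429}{7414875}\right) \left(- \frac{3}{646}\right) = \frac{44926727429}{1596669750}$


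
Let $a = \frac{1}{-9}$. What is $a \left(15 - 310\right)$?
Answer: $\frac{295}{9} \approx 32.778$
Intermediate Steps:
$a = - \frac{1}{9} \approx -0.11111$
$a \left(15 - 310\right) = - \frac{15 - 310}{9} = \left(- \frac{1}{9}\right) \left(-295\right) = \frac{295}{9}$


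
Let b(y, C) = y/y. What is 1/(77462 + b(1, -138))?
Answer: 1/77463 ≈ 1.2909e-5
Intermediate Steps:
b(y, C) = 1
1/(77462 + b(1, -138)) = 1/(77462 + 1) = 1/77463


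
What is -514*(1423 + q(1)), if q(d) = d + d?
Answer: -732450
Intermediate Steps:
q(d) = 2*d
-514*(1423 + q(1)) = -514*(1423 + 2*1) = -514*(1423 + 2) = -514*1425 = -732450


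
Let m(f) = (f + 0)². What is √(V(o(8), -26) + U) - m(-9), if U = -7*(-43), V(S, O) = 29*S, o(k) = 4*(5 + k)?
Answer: -81 + 3*√201 ≈ -38.468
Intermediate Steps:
o(k) = 20 + 4*k
U = 301
m(f) = f²
√(V(o(8), -26) + U) - m(-9) = √(29*(20 + 4*8) + 301) - 1*(-9)² = √(29*(20 + 32) + 301) - 1*81 = √(29*52 + 301) - 81 = √(1508 + 301) - 81 = √1809 - 81 = 3*√201 - 81 = -81 + 3*√201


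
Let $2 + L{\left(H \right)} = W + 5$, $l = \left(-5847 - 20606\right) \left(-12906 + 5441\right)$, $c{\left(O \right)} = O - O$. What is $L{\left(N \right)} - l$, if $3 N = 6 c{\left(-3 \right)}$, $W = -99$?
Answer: $-197471741$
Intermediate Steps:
$c{\left(O \right)} = 0$
$l = 197471645$ ($l = \left(-26453\right) \left(-7465\right) = 197471645$)
$N = 0$ ($N = \frac{6 \cdot 0}{3} = \frac{1}{3} \cdot 0 = 0$)
$L{\left(H \right)} = -96$ ($L{\left(H \right)} = -2 + \left(-99 + 5\right) = -2 - 94 = -96$)
$L{\left(N \right)} - l = -96 - 197471645 = -197471741$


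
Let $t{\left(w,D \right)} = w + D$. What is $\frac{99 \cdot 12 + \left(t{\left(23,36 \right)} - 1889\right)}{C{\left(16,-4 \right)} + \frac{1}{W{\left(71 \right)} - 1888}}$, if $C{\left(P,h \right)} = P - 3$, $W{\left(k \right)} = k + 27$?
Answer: $- \frac{1149180}{23269} \approx -49.387$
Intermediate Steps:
$t{\left(w,D \right)} = D + w$
$W{\left(k \right)} = 27 + k$
$C{\left(P,h \right)} = -3 + P$ ($C{\left(P,h \right)} = P - 3 = -3 + P$)
$\frac{99 \cdot 12 + \left(t{\left(23,36 \right)} - 1889\right)}{C{\left(16,-4 \right)} + \frac{1}{W{\left(71 \right)} - 1888}} = \frac{99 \cdot 12 + \left(\left(36 + 23\right) - 1889\right)}{\left(-3 + 16\right) + \frac{1}{\left(27 + 71\right) - 1888}} = \frac{1188 + \left(59 - 1889\right)}{13 + \frac{1}{98 - 1888}} = \frac{1188 - 1830}{13 + \frac{1}{-1790}} = - \frac{642}{13 - \frac{1}{1790}} = - \frac{642}{\frac{23269}{1790}} = \left(-642\right) \frac{1790}{23269} = - \frac{1149180}{23269}$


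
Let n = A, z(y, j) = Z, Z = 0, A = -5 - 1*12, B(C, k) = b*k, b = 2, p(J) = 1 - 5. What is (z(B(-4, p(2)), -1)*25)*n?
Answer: 0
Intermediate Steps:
p(J) = -4
B(C, k) = 2*k
A = -17 (A = -5 - 12 = -17)
z(y, j) = 0
n = -17
(z(B(-4, p(2)), -1)*25)*n = (0*25)*(-17) = 0*(-17) = 0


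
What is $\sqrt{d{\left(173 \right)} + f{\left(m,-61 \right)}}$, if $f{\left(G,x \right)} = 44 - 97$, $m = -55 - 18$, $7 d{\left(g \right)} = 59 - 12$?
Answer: $\frac{18 i \sqrt{7}}{7} \approx 6.8034 i$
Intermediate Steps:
$d{\left(g \right)} = \frac{47}{7}$ ($d{\left(g \right)} = \frac{59 - 12}{7} = \frac{1}{7} \cdot 47 = \frac{47}{7}$)
$m = -73$
$f{\left(G,x \right)} = -53$
$\sqrt{d{\left(173 \right)} + f{\left(m,-61 \right)}} = \sqrt{\frac{47}{7} - 53} = \sqrt{- \frac{324}{7}} = \frac{18 i \sqrt{7}}{7}$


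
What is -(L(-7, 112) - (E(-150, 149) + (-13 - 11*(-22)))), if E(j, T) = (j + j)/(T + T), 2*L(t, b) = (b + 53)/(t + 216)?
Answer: 1288663/5662 ≈ 227.60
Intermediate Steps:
L(t, b) = (53 + b)/(2*(216 + t)) (L(t, b) = ((b + 53)/(t + 216))/2 = ((53 + b)/(216 + t))/2 = (53 + b)/(2*(216 + t)))
E(j, T) = j/T (E(j, T) = (2*j)/((2*T)) = (2*j)*(1/(2*T)) = j/T)
-(L(-7, 112) - (E(-150, 149) + (-13 - 11*(-22)))) = -((53 + 112)/(2*(216 - 7)) - (-150/149 + (-13 - 11*(-22)))) = -((1/2)*165/209 - (-150*1/149 + (-13 + 242))) = -((1/2)*(1/209)*165 - (-150/149 + 229)) = -(15/38 - 1*33971/149) = -(15/38 - 33971/149) = -1*(-1288663/5662) = 1288663/5662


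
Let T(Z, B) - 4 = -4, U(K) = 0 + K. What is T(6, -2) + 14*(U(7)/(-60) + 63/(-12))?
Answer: -1127/15 ≈ -75.133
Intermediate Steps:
U(K) = K
T(Z, B) = 0 (T(Z, B) = 4 - 4 = 0)
T(6, -2) + 14*(U(7)/(-60) + 63/(-12)) = 0 + 14*(7/(-60) + 63/(-12)) = 0 + 14*(7*(-1/60) + 63*(-1/12)) = 0 + 14*(-7/60 - 21/4) = 0 + 14*(-161/30) = 0 - 1127/15 = -1127/15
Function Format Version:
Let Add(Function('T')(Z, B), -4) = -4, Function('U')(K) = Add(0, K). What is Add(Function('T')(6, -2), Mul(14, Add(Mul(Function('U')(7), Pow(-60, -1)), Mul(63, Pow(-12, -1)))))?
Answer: Rational(-1127, 15) ≈ -75.133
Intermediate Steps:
Function('U')(K) = K
Function('T')(Z, B) = 0 (Function('T')(Z, B) = Add(4, -4) = 0)
Add(Function('T')(6, -2), Mul(14, Add(Mul(Function('U')(7), Pow(-60, -1)), Mul(63, Pow(-12, -1))))) = Add(0, Mul(14, Add(Mul(7, Pow(-60, -1)), Mul(63, Pow(-12, -1))))) = Add(0, Mul(14, Add(Mul(7, Rational(-1, 60)), Mul(63, Rational(-1, 12))))) = Add(0, Mul(14, Add(Rational(-7, 60), Rational(-21, 4)))) = Add(0, Mul(14, Rational(-161, 30))) = Add(0, Rational(-1127, 15)) = Rational(-1127, 15)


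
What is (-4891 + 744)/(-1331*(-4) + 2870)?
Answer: -4147/8194 ≈ -0.50610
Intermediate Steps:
(-4891 + 744)/(-1331*(-4) + 2870) = -4147/(5324 + 2870) = -4147/8194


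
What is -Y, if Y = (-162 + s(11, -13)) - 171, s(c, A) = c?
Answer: 322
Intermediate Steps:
Y = -322 (Y = (-162 + 11) - 171 = -151 - 171 = -322)
-Y = -1*(-322) = 322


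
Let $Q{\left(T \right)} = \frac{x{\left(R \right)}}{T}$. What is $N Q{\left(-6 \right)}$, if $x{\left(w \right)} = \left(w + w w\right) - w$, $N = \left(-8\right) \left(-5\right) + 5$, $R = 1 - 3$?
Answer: $-30$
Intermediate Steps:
$R = -2$
$N = 45$ ($N = 40 + 5 = 45$)
$x{\left(w \right)} = w^{2}$ ($x{\left(w \right)} = \left(w + w^{2}\right) - w = w^{2}$)
$Q{\left(T \right)} = \frac{4}{T}$ ($Q{\left(T \right)} = \frac{\left(-2\right)^{2}}{T} = \frac{4}{T}$)
$N Q{\left(-6 \right)} = 45 \frac{4}{-6} = 45 \cdot 4 \left(- \frac{1}{6}\right) = 45 \left(- \frac{2}{3}\right) = -30$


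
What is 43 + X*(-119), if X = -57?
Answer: 6826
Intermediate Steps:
43 + X*(-119) = 43 - 57*(-119) = 43 + 6783 = 6826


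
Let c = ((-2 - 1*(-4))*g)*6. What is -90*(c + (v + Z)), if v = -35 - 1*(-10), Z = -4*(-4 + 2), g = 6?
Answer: -4950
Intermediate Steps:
c = 72 (c = ((-2 - 1*(-4))*6)*6 = ((-2 + 4)*6)*6 = (2*6)*6 = 12*6 = 72)
Z = 8 (Z = -4*(-2) = 8)
v = -25 (v = -35 + 10 = -25)
-90*(c + (v + Z)) = -90*(72 + (-25 + 8)) = -90*(72 - 17) = -90*55 = -4950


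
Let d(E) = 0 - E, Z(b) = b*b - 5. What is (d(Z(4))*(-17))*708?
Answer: 132396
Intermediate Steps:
Z(b) = -5 + b² (Z(b) = b² - 5 = -5 + b²)
d(E) = -E
(d(Z(4))*(-17))*708 = (-(-5 + 4²)*(-17))*708 = (-(-5 + 16)*(-17))*708 = (-1*11*(-17))*708 = -11*(-17)*708 = 187*708 = 132396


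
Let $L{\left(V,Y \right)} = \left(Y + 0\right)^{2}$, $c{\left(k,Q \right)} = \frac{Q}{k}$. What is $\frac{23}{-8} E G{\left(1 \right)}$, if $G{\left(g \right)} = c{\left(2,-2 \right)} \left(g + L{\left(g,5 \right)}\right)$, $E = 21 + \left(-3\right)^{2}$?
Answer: $\frac{4485}{2} \approx 2242.5$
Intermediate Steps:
$E = 30$ ($E = 21 + 9 = 30$)
$L{\left(V,Y \right)} = Y^{2}$
$G{\left(g \right)} = -25 - g$ ($G{\left(g \right)} = - \frac{2}{2} \left(g + 5^{2}\right) = \left(-2\right) \frac{1}{2} \left(g + 25\right) = - (25 + g) = -25 - g$)
$\frac{23}{-8} E G{\left(1 \right)} = \frac{23}{-8} \cdot 30 \left(-25 - 1\right) = 23 \left(- \frac{1}{8}\right) 30 \left(-25 - 1\right) = \left(- \frac{23}{8}\right) 30 \left(-26\right) = \left(- \frac{345}{4}\right) \left(-26\right) = \frac{4485}{2}$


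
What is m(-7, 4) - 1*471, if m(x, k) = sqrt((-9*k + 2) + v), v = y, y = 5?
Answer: -471 + I*sqrt(29) ≈ -471.0 + 5.3852*I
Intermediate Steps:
v = 5
m(x, k) = sqrt(7 - 9*k) (m(x, k) = sqrt((-9*k + 2) + 5) = sqrt((2 - 9*k) + 5) = sqrt(7 - 9*k))
m(-7, 4) - 1*471 = sqrt(7 - 9*4) - 1*471 = sqrt(7 - 36) - 471 = sqrt(-29) - 471 = I*sqrt(29) - 471 = -471 + I*sqrt(29)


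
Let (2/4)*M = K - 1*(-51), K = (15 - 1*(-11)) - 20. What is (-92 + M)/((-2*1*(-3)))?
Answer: 11/3 ≈ 3.6667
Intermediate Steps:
K = 6 (K = (15 + 11) - 20 = 26 - 20 = 6)
M = 114 (M = 2*(6 - 1*(-51)) = 2*(6 + 51) = 2*57 = 114)
(-92 + M)/((-2*1*(-3))) = (-92 + 114)/((-2*1*(-3))) = 22/(-2*(-3)) = 22/6 = (⅙)*22 = 11/3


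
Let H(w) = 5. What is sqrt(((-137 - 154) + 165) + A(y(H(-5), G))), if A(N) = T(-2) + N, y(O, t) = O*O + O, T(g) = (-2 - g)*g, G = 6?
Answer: 4*I*sqrt(6) ≈ 9.798*I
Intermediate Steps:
T(g) = g*(-2 - g)
y(O, t) = O + O**2 (y(O, t) = O**2 + O = O + O**2)
A(N) = N (A(N) = -1*(-2)*(2 - 2) + N = -1*(-2)*0 + N = 0 + N = N)
sqrt(((-137 - 154) + 165) + A(y(H(-5), G))) = sqrt(((-137 - 154) + 165) + 5*(1 + 5)) = sqrt((-291 + 165) + 5*6) = sqrt(-126 + 30) = sqrt(-96) = 4*I*sqrt(6)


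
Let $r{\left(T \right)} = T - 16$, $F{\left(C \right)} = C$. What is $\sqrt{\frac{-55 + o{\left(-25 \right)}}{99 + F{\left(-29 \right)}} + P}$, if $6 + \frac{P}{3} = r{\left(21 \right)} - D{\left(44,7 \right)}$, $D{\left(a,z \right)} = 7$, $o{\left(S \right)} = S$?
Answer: $\frac{4 i \sqrt{77}}{7} \approx 5.0143 i$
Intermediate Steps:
$r{\left(T \right)} = -16 + T$ ($r{\left(T \right)} = T - 16 = -16 + T$)
$P = -24$ ($P = -18 + 3 \left(\left(-16 + 21\right) - 7\right) = -18 + 3 \left(5 - 7\right) = -18 + 3 \left(-2\right) = -18 - 6 = -24$)
$\sqrt{\frac{-55 + o{\left(-25 \right)}}{99 + F{\left(-29 \right)}} + P} = \sqrt{\frac{-55 - 25}{99 - 29} - 24} = \sqrt{- \frac{80}{70} - 24} = \sqrt{\left(-80\right) \frac{1}{70} - 24} = \sqrt{- \frac{8}{7} - 24} = \sqrt{- \frac{176}{7}} = \frac{4 i \sqrt{77}}{7}$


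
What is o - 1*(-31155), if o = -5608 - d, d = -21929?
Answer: 47476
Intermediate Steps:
o = 16321 (o = -5608 - 1*(-21929) = -5608 + 21929 = 16321)
o - 1*(-31155) = 16321 - 1*(-31155) = 16321 + 31155 = 47476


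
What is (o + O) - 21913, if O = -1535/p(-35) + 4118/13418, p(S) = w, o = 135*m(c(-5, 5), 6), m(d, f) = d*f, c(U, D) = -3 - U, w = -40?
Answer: -1087089761/53672 ≈ -20254.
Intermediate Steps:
o = 1620 (o = 135*((-3 - 1*(-5))*6) = 135*((-3 + 5)*6) = 135*(2*6) = 135*12 = 1620)
p(S) = -40
O = 2076135/53672 (O = -1535/(-40) + 4118/13418 = -1535*(-1/40) + 4118*(1/13418) = 307/8 + 2059/6709 = 2076135/53672 ≈ 38.682)
(o + O) - 21913 = (1620 + 2076135/53672) - 21913 = 89024775/53672 - 21913 = -1087089761/53672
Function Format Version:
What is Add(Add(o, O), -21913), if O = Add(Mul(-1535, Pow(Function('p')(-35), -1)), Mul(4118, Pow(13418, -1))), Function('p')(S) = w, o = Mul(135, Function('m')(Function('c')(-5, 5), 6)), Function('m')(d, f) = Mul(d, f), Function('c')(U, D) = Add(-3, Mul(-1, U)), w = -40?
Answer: Rational(-1087089761, 53672) ≈ -20254.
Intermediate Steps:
o = 1620 (o = Mul(135, Mul(Add(-3, Mul(-1, -5)), 6)) = Mul(135, Mul(Add(-3, 5), 6)) = Mul(135, Mul(2, 6)) = Mul(135, 12) = 1620)
Function('p')(S) = -40
O = Rational(2076135, 53672) (O = Add(Mul(-1535, Pow(-40, -1)), Mul(4118, Pow(13418, -1))) = Add(Mul(-1535, Rational(-1, 40)), Mul(4118, Rational(1, 13418))) = Add(Rational(307, 8), Rational(2059, 6709)) = Rational(2076135, 53672) ≈ 38.682)
Add(Add(o, O), -21913) = Add(Add(1620, Rational(2076135, 53672)), -21913) = Add(Rational(89024775, 53672), -21913) = Rational(-1087089761, 53672)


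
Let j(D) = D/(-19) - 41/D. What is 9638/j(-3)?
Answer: 274683/394 ≈ 697.17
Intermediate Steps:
j(D) = -41/D - D/19 (j(D) = D*(-1/19) - 41/D = -D/19 - 41/D = -41/D - D/19)
9638/j(-3) = 9638/(-41/(-3) - 1/19*(-3)) = 9638/(-41*(-1/3) + 3/19) = 9638/(41/3 + 3/19) = 9638/(788/57) = 9638*(57/788) = 274683/394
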